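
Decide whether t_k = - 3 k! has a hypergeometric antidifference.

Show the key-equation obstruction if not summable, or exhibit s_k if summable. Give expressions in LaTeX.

No — t_k has no hypergeometric antidifference.

r(k) = k + 1 after simplifying.
Factor: A=k + 1; B=1; C=1.
f must satisfy (k + 1)·f(k+1) − (1)·f(k) = 1.
Bound: deg f ≤ -1.
Bound -1 < 0, so the key equation has no polynomial solution.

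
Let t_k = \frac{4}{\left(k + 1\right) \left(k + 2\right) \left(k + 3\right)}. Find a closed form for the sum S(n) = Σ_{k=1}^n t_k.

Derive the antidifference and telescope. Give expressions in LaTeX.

S(n) = \frac{n \left(n + 5\right)}{3 \left(n^{2} + 5 n + 6\right)}

Step 1: r(k) = (k + 1)/(k + 4).
Gosper form: A/B · C(k+1)/C(k) with A=k + 1, B=k + 4, C=1.
Need (k + 1)·f(k+1) − (k + 3)·f(k) = 1.
Degrees (1,1,0) ⇒ d ≤ 2.
Solving with deg f ≤ 2: f(k) = k*(k + 3)/4.
So s_k = (B(k−1)f/C)·t_k = (k*(k + 3)**2/4)·t_k = k*(k + 3)/((k + 1)*(k + 2)).
Verify: 4/(k**3 + 6*k**2 + 11*k + 6) matches t_k.
Σ_(k=1)^n t_k = s_(n+1) − s_(1) = ((n**2 + 5*n + 4)/(n**2 + 5*n + 6)) − (2/3), i.e. n*(n + 5)/(3*(n**2 + 5*n + 6)).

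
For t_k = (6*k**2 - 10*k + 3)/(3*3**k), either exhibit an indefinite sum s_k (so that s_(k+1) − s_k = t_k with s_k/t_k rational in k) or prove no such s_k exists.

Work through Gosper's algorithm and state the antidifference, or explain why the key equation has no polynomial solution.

The ratio is (6*k**2 + 2*k - 1)/(3*(6*k**2 - 10*k + 3)).
So A=1/3 and B=1, with C=k**2 - 5*k/3 + 1/2.
Set up (1/3)·f(k+1) − (1)·f(k) − (k**2 - 5*k/3 + 1/2) = 0.
Degrees (0,0,2) ⇒ d ≤ 2.
Solving with deg f ≤ 2: f(k) = -(3*k**2 - 2*k + 2)/2.
Get s_k = R·t_k = (-3*k**2 + 2*k - 2)/3**k with R(k) = B(k−1)f(k)/C(k) = -3*(3*k**2 - 2*k + 2)/(6*k**2 - 10*k + 3).
Check: Δs_k = (6*k**2 - 10*k + 3)/(3*3**k). ✓

s_k = (-3*k**2 + 2*k - 2)/3**k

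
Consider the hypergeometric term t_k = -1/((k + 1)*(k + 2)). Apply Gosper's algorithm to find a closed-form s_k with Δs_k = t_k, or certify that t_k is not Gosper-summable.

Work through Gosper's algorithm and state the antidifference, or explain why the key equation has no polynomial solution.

s_k = -k/(k + 1)

Step 1: r(k) = (k + 1)/(k + 3).
Normal form (A,B,C) = (k + 1, k + 3, 1).
f must satisfy (k + 1)·f(k+1) − (k + 2)·f(k) = 1.
Bound: deg f ≤ 1.
Solving with deg f ≤ 1: f(k) = k.
Then R = B(k−1)f/C = k*(k + 2), so s_k = R(k)·t_k = -k/(k + 1).
Δs = -1/(k**2 + 3*k + 2), as required.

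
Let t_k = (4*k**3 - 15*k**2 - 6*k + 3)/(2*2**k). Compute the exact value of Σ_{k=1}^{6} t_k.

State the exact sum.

t_(k+1)/t_k = (4*k**3 - 3*k**2 - 24*k - 14)/(2*(4*k**3 - 15*k**2 - 6*k + 3)).
Factor: A=1/2; B=1; C=k**3 - 15*k**2/4 - 3*k/2 + 3/4.
f must satisfy (1/2)·f(k+1) − (1)·f(k) = k**3 - 15*k**2/4 - 3*k/2 + 3/4.
Bound: deg f ≤ 3.
A polynomial solution: f(k) = -(4*k**3 - 3*k**2 + 4)/2.
R(k) = B(k−1)·f(k)/C(k) = -2*(4*k**3 - 3*k**2 + 4)/(4*k**3 - 15*k**2 - 6*k + 3); s_k = R·t_k = (-4*k**3 + 3*k**2 - 4)/2**k.
Verify: (4*k**3 - 15*k**2 - 6*k + 3)/(2*2**k) matches t_k.
Σ_(k=1)^(6) t_k = s_(7) − s_(1) = -1229/128 − (-5/2) = -909/128.

Σ = -909/128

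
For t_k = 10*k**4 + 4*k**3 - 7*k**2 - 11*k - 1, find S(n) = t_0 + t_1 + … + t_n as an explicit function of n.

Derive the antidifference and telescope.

r(k) = (10*k**4 + 44*k**3 + 65*k**2 + 27*k - 5)/(10*k**4 + 4*k**3 - 7*k**2 - 11*k - 1) after simplifying.
A = 1, B = 1, C = k**4 + 2*k**3/5 - 7*k**2/10 - 11*k/10 - 1/10.
Key eq: (1)·f(k+1) = (1)·f(k) + (k**4 + 2*k**3/5 - 7*k**2/10 - 11*k/10 - 1/10).
d = 5 from the (0,0,4) case.
Match coefficients ⇒ f(k) = k*(2*k**4 - 4*k**3 - k**2 - k + 3)/10.
R(k) = B(k−1)·f(k)/C(k) = k*(2*k**4 - 4*k**3 - k**2 - k + 3)/(10*k**4 + 4*k**3 - 7*k**2 - 11*k - 1); s_k = R·t_k = k*(2*k**4 - 4*k**3 - k**2 - k + 3).
Check: Δs_k = 10*k**4 + 4*k**3 - 7*k**2 - 11*k - 1. ✓
Telescope: S(n) = s_(n+1) − s_(0) = 2*n**5 + 6*n**4 + 3*n**3 - 8*n**2 - 8*n - 1 − (0) = 2*n**5 + 6*n**4 + 3*n**3 - 8*n**2 - 8*n - 1.

S(n) = 2*n**5 + 6*n**4 + 3*n**3 - 8*n**2 - 8*n - 1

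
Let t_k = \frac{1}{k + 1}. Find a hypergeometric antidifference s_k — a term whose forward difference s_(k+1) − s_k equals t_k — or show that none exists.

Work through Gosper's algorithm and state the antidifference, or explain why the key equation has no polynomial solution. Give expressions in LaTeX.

r(k) = (k + 1)/(k + 2) after simplifying.
Factor: A=k + 1; B=k + 2; C=1.
Key eq: (k + 1)·f(k+1) = (k + 1)·f(k) + (1).
deg f ≤ 0 (via 1,1,0).
Generic f = c0 gives residual -1; -1 = 0 cannot hold, so t_k is not Gosper-summable.

no hypergeometric antidifference exists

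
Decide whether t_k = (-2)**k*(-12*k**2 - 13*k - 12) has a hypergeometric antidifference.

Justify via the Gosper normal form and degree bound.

Yes. s_k = (-2)**k*(4*k**2 - k + 2).

Compute t_(k+1)/t_k: get 2*(-12*k**2 - 37*k - 37)/(12*k**2 + 13*k + 12).
Normal form (A,B,C) = (-2, 1, k**2 + 13*k/12 + 1).
Set up (-2)·f(k+1) − (1)·f(k) − (k**2 + 13*k/12 + 1) = 0.
From deg A=0, deg B=0, deg C=2: d=2.
Coefficient equations give f(k) = -(4*k**2 - k + 2)/12.
Certificate R = B(k−1)f/C = -(4*k**2 - k + 2)/(12*k**2 + 13*k + 12) gives s_k = (-2)**k*(4*k**2 - k + 2).
Verify: (-2)**k*(-12*k**2 - 13*k - 12) matches t_k.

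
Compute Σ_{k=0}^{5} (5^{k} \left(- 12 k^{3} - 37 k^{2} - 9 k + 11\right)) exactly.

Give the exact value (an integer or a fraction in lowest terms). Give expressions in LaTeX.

Σ = -8640624

Step 1: r(k) = 5*(12*k**3 + 73*k**2 + 119*k + 47)/(12*k**3 + 37*k**2 + 9*k - 11).
So A=5 and B=1, with C=k**3 + 37*k**2/12 + 3*k/4 - 11/12.
f must satisfy (5)·f(k+1) − (1)·f(k) = k**3 + 37*k**2/12 + 3*k/4 - 11/12.
From deg A=0, deg B=0, deg C=3: d=3.
A polynomial solution: f(k) = (k + 1)*(3*k**2 - 5*k + 1)/12.
Then R = B(k−1)f/C = (k + 1)*(3*k**2 - 5*k + 1)/(12*k**3 + 37*k**2 + 9*k - 11), so s_k = R(k)·t_k = 5**k*(-3*k**3 + 2*k**2 + 4*k - 1).
Verify: 5**k*(-12*k**3 - 37*k**2 - 9*k + 11) matches t_k.
Sum = s_(6) − s_(0); s_(6) = -8640625, s_(0) = -1 ⇒ -8640624.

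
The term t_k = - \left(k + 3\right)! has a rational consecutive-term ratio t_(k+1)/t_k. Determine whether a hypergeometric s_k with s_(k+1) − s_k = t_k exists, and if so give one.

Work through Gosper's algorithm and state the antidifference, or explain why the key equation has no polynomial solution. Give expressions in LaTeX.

none (Gosper's algorithm certifies no s_k)

t_(k+1)/t_k = k + 4.
A = k + 4, B = 1, C = 1.
Set up (k + 4)·f(k+1) − (1)·f(k) − (1) = 0.
Degrees (1,0,0) ⇒ d ≤ -1.
d = -1 < 0 ⇒ no nonzero polynomial f; not summable.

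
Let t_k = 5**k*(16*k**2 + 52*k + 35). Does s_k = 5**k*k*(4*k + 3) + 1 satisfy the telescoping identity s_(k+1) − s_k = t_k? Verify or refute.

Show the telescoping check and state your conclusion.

valid; difference matches t_k

s_(k+1) = 5**(k + 1)*(k + 1)*(4*k + 7) + 1
s_(k+1) − s_k = 5**k*(16*k**2 + 52*k + 35)
(s_(k+1) − s_k) − t_k = 0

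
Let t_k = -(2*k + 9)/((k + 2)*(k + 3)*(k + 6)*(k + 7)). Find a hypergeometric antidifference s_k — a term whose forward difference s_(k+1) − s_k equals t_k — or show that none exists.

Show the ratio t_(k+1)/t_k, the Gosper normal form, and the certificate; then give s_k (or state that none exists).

Compute t_(k+1)/t_k: get (k + 2)*(k + 6)*(2*k + 11)/((k + 4)*(k + 8)*(2*k + 9)).
Gosper form: A/B · C(k+1)/C(k) with A=k + 2, B=k + 8, C=k**3 + 27*k**2/2 + 121*k/2 + 90.
Set up (k + 2)·f(k+1) − (k + 7)·f(k) − (k**3 + 27*k**2/2 + 121*k/2 + 90) = 0.
Degrees (1,1,3) ⇒ d ≤ 5.
Solve for f: f(k) = k*(k + 3)*(k + 4)*(k + 5)*(k + 8)/24 (degree 5 ≤ 5).
Certificate R = B(k−1)f/C = k*(k + 3)*(k + 7)*(k + 8)/(12*(2*k + 9)) gives s_k = k*(-k - 8)/(12*(k**2 + 8*k + 12)).
Verify: (-2*k - 9)/(k**4 + 18*k**3 + 113*k**2 + 288*k + 252) matches t_k.

s_k = k*(-k - 8)/(12*(k**2 + 8*k + 12))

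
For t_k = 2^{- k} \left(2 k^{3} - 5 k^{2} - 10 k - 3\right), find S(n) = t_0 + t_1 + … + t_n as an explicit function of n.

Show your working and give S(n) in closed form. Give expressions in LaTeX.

Step 1: r(k) = (2*k**3 + k**2 - 14*k - 16)/(2*(2*k**3 - 5*k**2 - 10*k - 3)).
Factor: A=1/2; B=1; C=k**3 - 5*k**2/2 - 5*k - 3/2.
Key eq: (1/2)·f(k+1) = (1)·f(k) + (k**3 - 5*k**2/2 - 5*k - 3/2).
Bound: deg f ≤ 3.
Solve for f: f(k) = -2*k**3 - k**2 + 2*k + 2 (degree 3 ≤ 3).
So s_k = (B(k−1)f/C)·t_k = (-2*(2*k**3 + k**2 - 2*k - 2)/((k + 1)*(2*k**2 - 7*k - 3)))·t_k = 2**(1 - k)*(-2*k**3 - k**2 + 2*k + 2).
Check: Δs_k = (2*k**3 - 5*k**2 - 10*k - 3)/2**k. ✓
Evaluate: s_(n+1) = (-2*n**3 - 7*n**2 - 6*n + 1)/2**n; subtract s_(0) = 4 ⇒ S(n) = (-2**(n + 2) - 2*n**3 - 7*n**2 - 6*n + 1)/2**n.

S(n) = 2^{- n} \left(- 2^{n + 2} - 2 n^{3} - 7 n^{2} - 6 n + 1\right)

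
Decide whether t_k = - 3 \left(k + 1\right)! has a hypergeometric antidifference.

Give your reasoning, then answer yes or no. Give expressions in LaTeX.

No; the degree bound rules out any f.

r(k) = k + 2 after simplifying.
Factor: A=k + 2; B=1; C=1.
Solve (k + 2)·f(k+1) − (1)·f(k) = 1.
From deg A=1, deg B=0, deg C=0: d=-1.
Negative degree bound (-1): no f exists, t_k not Gosper-summable.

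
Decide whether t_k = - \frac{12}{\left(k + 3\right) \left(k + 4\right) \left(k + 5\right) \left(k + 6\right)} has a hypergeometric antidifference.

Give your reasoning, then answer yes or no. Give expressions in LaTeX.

The ratio is (k + 3)/(k + 7).
Take A(k)=k + 3, B(k)=k + 7, C(k)=1.
Key eq: (k + 3)·f(k+1) = (k + 6)·f(k) + (1).
From deg A=1, deg B=1, deg C=0: d=3.
Coefficient equations give f(k) = k*(k**2 + 12*k + 47)/180.
So s_k = (B(k−1)f/C)·t_k = (k*(k + 6)*(k**2 + 12*k + 47)/180)·t_k = k*(-k**2 - 12*k - 47)/(15*(k + 3)*(k + 4)*(k + 5)).
Δs = -12/(k**4 + 18*k**3 + 119*k**2 + 342*k + 360), as required.

Yes. s_k = \frac{k \left(- k^{2} - 12 k - 47\right)}{15 \left(k + 3\right) \left(k + 4\right) \left(k + 5\right)}.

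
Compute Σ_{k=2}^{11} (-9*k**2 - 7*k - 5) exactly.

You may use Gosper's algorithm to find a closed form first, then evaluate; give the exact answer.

t_(k+1)/t_k = (9*k**2 + 25*k + 21)/(9*k**2 + 7*k + 5).
A = 1, B = 1, C = k**2 + 7*k/9 + 5/9.
Key eq: (1)·f(k+1) = (1)·f(k) + (k**2 + 7*k/9 + 5/9).
From deg A=0, deg B=0, deg C=2: d=3.
A polynomial solution: f(k) = k*(3*k**2 - k + 3)/9.
Certificate R = B(k−1)f/C = k*(3*k**2 - k + 3)/(9*k**2 + 7*k + 5) gives s_k = k*(-3*k**2 + k - 3).
Verify: -9*k**2 - 7*k - 5 matches t_k.
Sum = s_(12) − s_(2); s_(12) = -5076, s_(2) = -26 ⇒ -5050.

Σ = -5050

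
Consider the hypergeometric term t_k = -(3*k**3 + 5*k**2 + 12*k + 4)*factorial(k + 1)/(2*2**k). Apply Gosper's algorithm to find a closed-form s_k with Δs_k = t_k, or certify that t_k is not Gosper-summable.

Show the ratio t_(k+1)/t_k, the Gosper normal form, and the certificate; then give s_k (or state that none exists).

s_k = -(k - 1)*(3*k + 2)*factorial(k + 1)/2**k

The ratio is (3*k**4 + 20*k**3 + 59*k**2 + 86*k + 48)/(2*(3*k**3 + 5*k**2 + 12*k + 4)).
A = k/2 + 1, B = 1, C = k**3 + 5*k**2/3 + 4*k + 4/3.
Need (k/2 + 1)·f(k+1) − (1)·f(k) = k**3 + 5*k**2/3 + 4*k + 4/3.
Bound: deg f ≤ 2.
Solve for f: f(k) = 2*(k - 1)*(3*k + 2)/3 (degree 2 ≤ 2).
Then R = B(k−1)f/C = 2*(k - 1)*(3*k + 2)/(3*k**3 + 5*k**2 + 12*k + 4), so s_k = R(k)·t_k = -(k - 1)*(3*k + 2)*factorial(k + 1)/2**k.
Δs = -(3*k**3 + 5*k**2 + 12*k + 4)*factorial(k + 1)/(2*2**k), as required.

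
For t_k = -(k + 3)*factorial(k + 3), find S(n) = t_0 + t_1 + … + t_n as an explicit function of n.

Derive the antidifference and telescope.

t_(k+1)/t_k = (k + 4)**2/(k + 3).
A = k + 4, B = 1, C = k + 3.
Solve (k + 4)·f(k+1) − (1)·f(k) = k + 3.
Bound: deg f ≤ 0.
Solving with deg f ≤ 0: f(k) = 1.
R(k) = B(k−1)·f(k)/C(k) = 1/(k + 3); s_k = R·t_k = -factorial(k + 3).
Check: Δs_k = -(k + 3)*factorial(k + 3). ✓
Telescope: S(n) = s_(n+1) − s_(0) = -factorial(n + 4) − (-6) = 6 - factorial(n + 4).

S(n) = 6 - factorial(n + 4)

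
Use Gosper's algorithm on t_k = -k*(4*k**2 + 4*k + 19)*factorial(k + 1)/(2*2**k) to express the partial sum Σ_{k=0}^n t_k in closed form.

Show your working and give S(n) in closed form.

S(n) = (6*2**n - 4*n**4*factorial(n) - 16*n**3*factorial(n) - 23*n**2*factorial(n) - 17*n*factorial(n) - 6*factorial(n))/(2*2**n)

The ratio is (k + 1)*(k + 2)*(4*k + 4*(k + 1)**2 + 23)/(2*k*(4*k**2 + 4*k + 19)).
Normal form (A,B,C) = (k/2 + 1, 1, k**3 + k**2 + 19*k/4).
f must satisfy (k/2 + 1)·f(k+1) − (1)·f(k) = k**3 + k**2 + 19*k/4.
From deg A=1, deg B=0, deg C=3: d=2.
Match coefficients ⇒ f(k) = (4*k**2 - 4*k + 3)/2.
R(k) = B(k−1)·f(k)/C(k) = 2*(4*k**2 - 4*k + 3)/(k*(4*k**2 + 4*k + 19)); s_k = R·t_k = -(4*k**2 - 4*k + 3)*factorial(k + 1)/2**k.
Check: Δs_k = -k*(4*k**2 + 4*k + 19)*factorial(k + 1)/(2*2**k). ✓
s_(n+1) = -2**(-n - 1)*(4*n**2 + 4*n + 3)*factorial(n + 2) and s_(0) = -3, so S(n) = (6*2**n - 4*n**4*factorial(n) - 16*n**3*factorial(n) - 23*n**2*factorial(n) - 17*n*factorial(n) - 6*factorial(n))/(2*2**n).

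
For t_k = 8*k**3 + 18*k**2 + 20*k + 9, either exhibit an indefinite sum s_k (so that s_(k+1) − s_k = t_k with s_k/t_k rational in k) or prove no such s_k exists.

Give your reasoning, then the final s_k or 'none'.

Compute t_(k+1)/t_k: get (8*k**3 + 42*k**2 + 80*k + 55)/(8*k**3 + 18*k**2 + 20*k + 9).
Gosper form: A/B · C(k+1)/C(k) with A=1, B=1, C=k**3 + 9*k**2/4 + 5*k/2 + 9/8.
Set up (1)·f(k+1) − (1)·f(k) − (k**3 + 9*k**2/4 + 5*k/2 + 9/8) = 0.
d = 4 from the (0,0,3) case.
Coefficient equations give f(k) = k*(2*k**3 + 2*k**2 + 3*k + 2)/8.
Certificate R = B(k−1)f/C = k*(2*k**3 + 2*k**2 + 3*k + 2)/(8*k**3 + 18*k**2 + 20*k + 9) gives s_k = k*(2*k**3 + 2*k**2 + 3*k + 2).
s_(k+1) − s_k = 8*k**3 + 18*k**2 + 20*k + 9 = t_k.

s_k = k*(2*k**3 + 2*k**2 + 3*k + 2)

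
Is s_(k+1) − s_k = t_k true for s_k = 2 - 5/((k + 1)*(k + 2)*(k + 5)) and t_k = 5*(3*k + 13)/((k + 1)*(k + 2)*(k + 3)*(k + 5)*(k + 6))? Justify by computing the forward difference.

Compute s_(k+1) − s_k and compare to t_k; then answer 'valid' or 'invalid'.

valid; difference matches t_k

s_(k+1) = 2 - 5/((k + 2)*(k + 3)*(k + 6))
s_(k+1) − s_k = 5*(3*k + 13)/(k**5 + 17*k**4 + 107*k**3 + 307*k**2 + 396*k + 180)
(s_(k+1) − s_k) − t_k = 0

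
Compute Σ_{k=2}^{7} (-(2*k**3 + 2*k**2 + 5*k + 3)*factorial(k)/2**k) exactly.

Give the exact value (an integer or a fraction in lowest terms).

Σ = -39998

Step 1: r(k) = (2*k**4 + 10*k**3 + 23*k**2 + 27*k + 12)/(2*(2*k**3 + 2*k**2 + 5*k + 3)).
Normal form (A,B,C) = (k/2 + 1/2, 1, k**3 + k**2 + 5*k/2 + 3/2).
Solve (k/2 + 1/2)·f(k+1) − (1)·f(k) = k**3 + k**2 + 5*k/2 + 3/2.
Bound: deg f ≤ 2.
Coefficient equations give f(k) = 2*k**2 - 1.
So s_k = (B(k−1)f/C)·t_k = (2*(2*k**2 - 1)/(2*k**3 + 2*k**2 + 5*k + 3))·t_k = -2**(1 - k)*(2*k**2 - 1)*factorial(k).
Δs = -(2*k**3 + 2*k**2 + 5*k + 3)*factorial(k)/2**k, as required.
Telescoping: Σ = s_(8) − s_(2) = -40005 − (-7) = -39998.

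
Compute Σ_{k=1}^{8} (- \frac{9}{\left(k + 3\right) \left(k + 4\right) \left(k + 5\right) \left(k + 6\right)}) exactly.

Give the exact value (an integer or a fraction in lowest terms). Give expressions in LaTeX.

t_(k+1)/t_k = (k + 3)/(k + 7).
Take A(k)=k + 3, B(k)=k + 7, C(k)=1.
f must satisfy (k + 3)·f(k+1) − (k + 6)·f(k) = 1.
deg f ≤ 3 (via 1,1,0).
Match coefficients ⇒ f(k) = k*(k**2 + 12*k + 47)/180.
So s_k = (B(k−1)f/C)·t_k = (k*(k + 6)*(k**2 + 12*k + 47)/180)·t_k = k*(-k**2 - 12*k - 47)/(20*(k + 3)*(k + 4)*(k + 5)).
s_(k+1) − s_k = -9/(k**4 + 18*k**3 + 119*k**2 + 342*k + 360) = t_k.
Σ_(k=1)^(8) t_k = s_(9) − s_(1) = -177/3640 − (-1/40) = -43/1820.

Σ = -43/1820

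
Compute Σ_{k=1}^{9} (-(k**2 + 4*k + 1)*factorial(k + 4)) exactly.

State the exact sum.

Σ = -784604620800

Step 1: r(k) = (k + 5)*(4*k + (k + 1)**2 + 5)/(k**2 + 4*k + 1).
So A=k + 5 and B=1, with C=k**2 + 4*k + 1.
f must satisfy (k + 5)·f(k+1) − (1)·f(k) = k**2 + 4*k + 1.
d = 1 from the (1,0,2) case.
A polynomial solution: f(k) = k - 1.
R(k) = B(k−1)·f(k)/C(k) = (k - 1)/(k**2 + 4*k + 1); s_k = R·t_k = -(k - 1)*factorial(k + 4).
Verify: -(k**2 + 4*k + 1)*factorial(k + 4) matches t_k.
Σ_(k=1)^(9) t_k = s_(10) − s_(1) = -784604620800 − (0) = -784604620800.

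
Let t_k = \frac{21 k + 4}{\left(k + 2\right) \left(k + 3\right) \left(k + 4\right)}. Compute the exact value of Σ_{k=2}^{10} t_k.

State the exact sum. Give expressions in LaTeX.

Σ = 675/364

Step 1: r(k) = (k + 2)*(21*k + 25)/((k + 5)*(21*k + 4)).
So A=k + 2 and B=k + 5, with C=k + 4/21.
Solve (k + 2)·f(k+1) − (k + 4)·f(k) = k + 4/21.
Bound: deg f ≤ 2.
Coefficient equations give f(k) = k*(23*k - 11)/126.
Get s_k = R·t_k = k*(23*k - 11)/(6*(k + 2)*(k + 3)) with R(k) = B(k−1)f(k)/C(k) = k*(k + 4)*(23*k - 11)/(6*(21*k + 4)).
Check: Δs_k = (21*k + 4)/(k**3 + 9*k**2 + 26*k + 24). ✓
Telescoping: Σ = s_(11) − s_(2) = 1331/546 − (7/12) = 675/364.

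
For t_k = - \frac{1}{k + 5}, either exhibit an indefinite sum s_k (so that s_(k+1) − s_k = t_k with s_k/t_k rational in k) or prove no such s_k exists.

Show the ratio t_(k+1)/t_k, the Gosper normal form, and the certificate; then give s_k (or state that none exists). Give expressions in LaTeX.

Compute t_(k+1)/t_k: get (k + 5)/(k + 6).
A = k + 5, B = k + 6, C = 1.
Solve (k + 5)·f(k+1) − (k + 5)·f(k) = 1.
Degrees (1,1,0) ⇒ d ≤ 0.
Put f(k) = c0: A·f(k+1) − B(k−1)·f(k) − C = -1; need -1 = 0 — inconsistent ⇒ no f, not summable.

none — t_k is not Gosper-summable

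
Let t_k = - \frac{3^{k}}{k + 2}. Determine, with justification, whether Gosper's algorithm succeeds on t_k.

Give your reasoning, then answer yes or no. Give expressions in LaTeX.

No — t_k has no hypergeometric antidifference.

Step 1: r(k) = 3*(k + 2)/(k + 3).
Factor: A=3*k + 6; B=k + 3; C=1.
f must satisfy (3*k + 6)·f(k+1) − (k + 2)·f(k) = 1.
From deg A=1, deg B=1, deg C=0: d=-1.
Bound -1 < 0, so the key equation has no polynomial solution.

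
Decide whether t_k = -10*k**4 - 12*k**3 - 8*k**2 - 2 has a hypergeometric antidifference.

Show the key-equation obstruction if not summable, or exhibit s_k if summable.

Yes. s_k = k*(-2*k**4 + 2*k**3 + k - 3).

t_(k+1)/t_k = (5*k**4 + 26*k**3 + 52*k**2 + 46*k + 16)/(5*k**4 + 6*k**3 + 4*k**2 + 1).
Take A(k)=1, B(k)=1, C(k)=k**4 + 6*k**3/5 + 4*k**2/5 + 1/5.
f must satisfy (1)·f(k+1) − (1)·f(k) = k**4 + 6*k**3/5 + 4*k**2/5 + 1/5.
Degrees (0,0,4) ⇒ d ≤ 5.
Match coefficients ⇒ f(k) = k*(2*k**4 - 2*k**3 - k + 3)/10.
So s_k = (B(k−1)f/C)·t_k = (k*(2*k**4 - 2*k**3 - k + 3)/(2*(5*k**4 + 6*k**3 + 4*k**2 + 1)))·t_k = k*(-2*k**4 + 2*k**3 + k - 3).
s_(k+1) − s_k = -10*k**4 - 12*k**3 - 8*k**2 - 2 = t_k.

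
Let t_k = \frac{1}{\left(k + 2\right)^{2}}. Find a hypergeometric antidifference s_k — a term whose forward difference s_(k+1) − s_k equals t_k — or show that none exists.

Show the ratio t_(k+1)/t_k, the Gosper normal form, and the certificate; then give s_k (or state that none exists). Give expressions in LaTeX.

r(k) = (k + 2)**2/(k + 3)**2 after simplifying.
Take A(k)=k**2 + 4*k + 4, B(k)=k**2 + 6*k + 9, C(k)=1.
Solve (k**2 + 4*k + 4)·f(k+1) − (k**2 + 4*k + 4)·f(k) = 1.
deg f ≤ 0 (via 2,2,0).
Generic f = c0 gives residual -1; -1 = 0 cannot hold, so t_k is not Gosper-summable.

none — t_k is not Gosper-summable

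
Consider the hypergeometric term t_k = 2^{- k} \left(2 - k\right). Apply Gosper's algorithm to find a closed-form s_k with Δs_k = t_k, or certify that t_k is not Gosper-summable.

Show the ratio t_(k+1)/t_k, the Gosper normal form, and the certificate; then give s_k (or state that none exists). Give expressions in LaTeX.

The ratio is (k - 1)/(2*(k - 2)).
Take A(k)=1/2, B(k)=1, C(k)=k - 2.
Set up (1/2)·f(k+1) − (1)·f(k) − (k - 2) = 0.
Bound: deg f ≤ 1.
Solve for f: f(k) = -2*(k - 1) (degree 1 ≤ 1).
Then R = B(k−1)f/C = -2*(k - 1)/(k - 2), so s_k = R(k)·t_k = 2**(1 - k)*(k - 1).
s_(k+1) − s_k = (2 - k)/2**k = t_k.

s_k = 2^{1 - k} \left(k - 1\right)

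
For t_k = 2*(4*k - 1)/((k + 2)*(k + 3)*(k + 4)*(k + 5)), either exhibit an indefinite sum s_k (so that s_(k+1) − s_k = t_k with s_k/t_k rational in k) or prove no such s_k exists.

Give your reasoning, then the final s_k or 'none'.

Ratio r(k) = (k + 2)*(4*k + 3)/((k + 6)*(4*k - 1)).
Normal form (A,B,C) = (k + 2, k + 6, k - 1/4).
Set up (k + 2)·f(k+1) − (k + 5)·f(k) − (k - 1/4) = 0.
deg f ≤ 3 (via 1,1,1).
Coefficient equations give f(k) = k*(k - 2)*(k + 11)/96.
So s_k = (B(k−1)f/C)·t_k = (k*(k - 2)*(k + 5)*(k + 11)/(24*(4*k - 1)))·t_k = k*(k**2 + 9*k - 22)/(12*(k + 2)*(k + 3)*(k + 4)).
Check: Δs_k = 2*(4*k - 1)/(k**4 + 14*k**3 + 71*k**2 + 154*k + 120). ✓

s_k = k*(k**2 + 9*k - 22)/(12*(k + 2)*(k + 3)*(k + 4))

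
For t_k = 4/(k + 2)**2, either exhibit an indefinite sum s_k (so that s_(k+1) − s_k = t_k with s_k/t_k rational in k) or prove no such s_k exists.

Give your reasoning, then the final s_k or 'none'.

none (Gosper's algorithm certifies no s_k)

Compute t_(k+1)/t_k: get (k + 2)**2/(k + 3)**2.
So A=k**2 + 4*k + 4 and B=k**2 + 6*k + 9, with C=1.
f must satisfy (k**2 + 4*k + 4)·f(k+1) − (k**2 + 4*k + 4)·f(k) = 1.
From deg A=2, deg B=2, deg C=0: d=0.
f = c0 ⇒ A·f(k+1) − B(k−1)·f(k) − C = -1. The system {-1 = 0} is inconsistent; no antidifference.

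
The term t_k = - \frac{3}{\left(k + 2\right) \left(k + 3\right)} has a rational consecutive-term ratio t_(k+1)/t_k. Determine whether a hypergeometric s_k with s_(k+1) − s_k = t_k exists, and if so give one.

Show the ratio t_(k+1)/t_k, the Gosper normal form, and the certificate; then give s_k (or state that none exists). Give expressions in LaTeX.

s_k = - \frac{3 k}{2 k + 4}

r(k) = (k + 2)/(k + 4) after simplifying.
Take A(k)=k + 2, B(k)=k + 4, C(k)=1.
Set up (k + 2)·f(k+1) − (k + 3)·f(k) − (1) = 0.
Bound: deg f ≤ 1.
Coefficient equations give f(k) = k/2.
Certificate R = B(k−1)f/C = k*(k + 3)/2 gives s_k = -3*k/(2*k + 4).
Verify: -3/(k**2 + 5*k + 6) matches t_k.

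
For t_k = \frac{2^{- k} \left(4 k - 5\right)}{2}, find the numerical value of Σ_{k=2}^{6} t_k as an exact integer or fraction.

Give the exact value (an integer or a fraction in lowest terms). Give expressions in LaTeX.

Σ = 197/128

Ratio r(k) = (4*k - 1)/(2*(4*k - 5)).
Factor: A=1/2; B=1; C=k - 5/4.
f must satisfy (1/2)·f(k+1) − (1)·f(k) = k - 5/4.
Degrees (0,0,1) ⇒ d ≤ 1.
Solving with deg f ≤ 1: f(k) = -(4*k - 1)/2.
Certificate R = B(k−1)f/C = -2*(4*k - 1)/(4*k - 5) gives s_k = (1 - 4*k)/2**k.
Δs = (4*k - 5)/(2*2**k), as required.
Evaluate s at k=7 and k=2: -27/128 and -7/4; difference 197/128.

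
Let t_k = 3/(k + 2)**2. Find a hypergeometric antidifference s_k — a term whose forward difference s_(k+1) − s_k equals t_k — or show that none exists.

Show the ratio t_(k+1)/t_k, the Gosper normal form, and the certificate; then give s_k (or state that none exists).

none — t_k is not Gosper-summable

Ratio r(k) = (k + 2)**2/(k + 3)**2.
Gosper form: A/B · C(k+1)/C(k) with A=k**2 + 4*k + 4, B=k**2 + 6*k + 9, C=1.
Set up (k**2 + 4*k + 4)·f(k+1) − (k**2 + 4*k + 4)·f(k) − (1) = 0.
Bound: deg f ≤ 0.
Put f(k) = c0: A·f(k+1) − B(k−1)·f(k) − C = -1; need -1 = 0 — inconsistent ⇒ no f, not summable.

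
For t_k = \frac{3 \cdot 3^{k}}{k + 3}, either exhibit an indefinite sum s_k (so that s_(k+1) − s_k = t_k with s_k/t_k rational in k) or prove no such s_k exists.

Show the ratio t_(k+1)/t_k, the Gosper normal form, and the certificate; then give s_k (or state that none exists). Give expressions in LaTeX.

t_(k+1)/t_k = 3*(k + 3)/(k + 4).
Normal form (A,B,C) = (3*k + 9, k + 4, 1).
Key eq: (3*k + 9)·f(k+1) = (k + 3)·f(k) + (1).
From deg A=1, deg B=1, deg C=0: d=-1.
Bound -1 < 0, so the key equation has no polynomial solution.

no hypergeometric antidifference exists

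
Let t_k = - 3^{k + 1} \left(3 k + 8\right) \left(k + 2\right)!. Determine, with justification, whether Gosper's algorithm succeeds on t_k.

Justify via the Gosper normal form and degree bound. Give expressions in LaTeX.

Ratio r(k) = 3*(k + 3)*(3*k + 11)/(3*k + 8).
Take A(k)=3*k + 9, B(k)=1, C(k)=k + 8/3.
Set up (3*k + 9)·f(k+1) − (1)·f(k) − (k + 8/3) = 0.
d = 0 from the (1,0,1) case.
Match coefficients ⇒ f(k) = 1/3.
Then R = B(k−1)f/C = 1/(3*k + 8), so s_k = R(k)·t_k = -3**(k + 1)*factorial(k + 2).
Verify: -3**(k + 1)*(3*k + 8)*factorial(k + 2) matches t_k.

Yes. s_k = - 3^{k + 1} \left(k + 2\right)!.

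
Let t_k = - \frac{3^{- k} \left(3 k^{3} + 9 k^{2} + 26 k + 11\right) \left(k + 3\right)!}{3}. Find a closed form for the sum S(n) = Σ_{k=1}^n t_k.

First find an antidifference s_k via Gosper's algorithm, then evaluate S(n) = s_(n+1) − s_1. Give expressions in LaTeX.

S(n) = 16 - 3^{- n} n^{2} \left(n + 4\right)! - 2 \cdot 3^{- n} n \left(n + 4\right)! - \frac{2 \cdot 3^{- n} \left(n + 4\right)!}{3}

Step 1: r(k) = (3*k**4 + 30*k**3 + 125*k**2 + 261*k + 196)/(3*(3*k**3 + 9*k**2 + 26*k + 11)).
Factor: A=k/3 + 4/3; B=1; C=k**3 + 3*k**2 + 26*k/3 + 11/3.
Set up (k/3 + 4/3)·f(k+1) − (1)·f(k) − (k**3 + 3*k**2 + 26*k/3 + 11/3) = 0.
deg f ≤ 2 (via 1,0,3).
A polynomial solution: f(k) = 3*k**2 - 1.
Then R = B(k−1)f/C = 3*(3*k**2 - 1)/(3*k**3 + 9*k**2 + 26*k + 11), so s_k = R(k)·t_k = -(3*k**2 - 1)*factorial(k + 3)/3**k.
Δs = -(3*k**3 + 9*k**2 + 26*k + 11)*factorial(k + 3)/(3*3**k), as required.
Telescope: S(n) = s_(n+1) − s_(1) = -3**(-n - 1)*(3*n**2 + 6*n + 2)*factorial(n + 4) − (-16) = 16 - n**2*factorial(n + 4)/3**n - 2*n*factorial(n + 4)/3**n - 2*factorial(n + 4)/(3*3**n).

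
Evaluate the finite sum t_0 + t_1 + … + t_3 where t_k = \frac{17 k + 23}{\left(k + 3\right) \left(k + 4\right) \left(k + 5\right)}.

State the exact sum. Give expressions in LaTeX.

Σ = 29/24

Ratio r(k) = (k + 3)*(17*k + 40)/((k + 6)*(17*k + 23)).
Factor: A=k + 3; B=k + 6; C=k + 23/17.
Solve (k + 3)·f(k+1) − (k + 5)·f(k) = k + 23/17.
d = 2 from the (1,1,1) case.
Solve for f: f(k) = k*(37*k + 55)/204 (degree 2 ≤ 2).
Get s_k = R·t_k = k*(37*k + 55)/(12*(k + 3)*(k + 4)) with R(k) = B(k−1)f(k)/C(k) = k*(k + 5)*(37*k + 55)/(12*(17*k + 23)).
Δs = (17*k + 23)/(k**3 + 12*k**2 + 47*k + 60), as required.
Sum = s_(4) − s_(0); s_(4) = 29/24, s_(0) = 0 ⇒ 29/24.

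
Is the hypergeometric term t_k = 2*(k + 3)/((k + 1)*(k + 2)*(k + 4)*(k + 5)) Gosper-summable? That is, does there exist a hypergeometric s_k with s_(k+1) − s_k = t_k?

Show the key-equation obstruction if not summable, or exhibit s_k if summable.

Yes. s_k = k*(k + 5)/(4*(k**2 + 5*k + 4)).

Step 1: r(k) = (k + 1)*(k + 4)**2/((k + 3)**2*(k + 6)).
So A=k + 1 and B=k + 6, with C=k**2 + 6*k + 9.
Set up (k + 1)·f(k+1) − (k + 5)·f(k) − (k**2 + 6*k + 9) = 0.
d = 4 from the (1,1,2) case.
Solve for f: f(k) = k*(k + 2)*(k + 3)*(k + 5)/8 (degree 4 ≤ 4).
Certificate R = B(k−1)f/C = k*(k + 2)*(k + 5)**2/(8*(k + 3)) gives s_k = k*(k + 5)/(4*(k**2 + 5*k + 4)).
Check: Δs_k = 2*(k + 3)/(k**4 + 12*k**3 + 49*k**2 + 78*k + 40). ✓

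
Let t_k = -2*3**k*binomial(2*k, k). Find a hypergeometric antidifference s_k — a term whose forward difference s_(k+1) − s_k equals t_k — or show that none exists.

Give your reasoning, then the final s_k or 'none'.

none — t_k is not Gosper-summable

Step 1: r(k) = 6*(2*k + 1)/(k + 1).
Take A(k)=12*k + 6, B(k)=k + 1, C(k)=1.
Set up (12*k + 6)·f(k+1) − (k)·f(k) − (1) = 0.
Degrees (1,1,0) ⇒ d ≤ -1.
Bound -1 < 0, so the key equation has no polynomial solution.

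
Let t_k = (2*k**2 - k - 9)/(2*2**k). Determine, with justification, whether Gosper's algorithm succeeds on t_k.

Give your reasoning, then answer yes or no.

Yes. s_k = (-2*k**2 - 3*k + 4)/2**k.

Compute t_(k+1)/t_k: get (k/2 - (k + 1)**2 + 5)/(-2*k**2 + k + 9).
So A=1/2 and B=1, with C=k**2 - k/2 - 9/2.
Key eq: (1/2)·f(k+1) = (1)·f(k) + (k**2 - k/2 - 9/2).
Bound: deg f ≤ 2.
Match coefficients ⇒ f(k) = -2*k**2 - 3*k + 4.
Certificate R = B(k−1)f/C = -2*(2*k**2 + 3*k - 4)/(2*k**2 - k - 9) gives s_k = (-2*k**2 - 3*k + 4)/2**k.
Verify: (2*k**2 - k - 9)/(2*2**k) matches t_k.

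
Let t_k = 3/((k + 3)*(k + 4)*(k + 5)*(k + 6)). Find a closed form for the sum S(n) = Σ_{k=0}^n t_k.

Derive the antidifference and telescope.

S(n) = (n**3 + 15*n**2 + 74*n + 60)/(60*(n**3 + 15*n**2 + 74*n + 120))

The ratio is (k + 3)/(k + 7).
Normal form (A,B,C) = (k + 3, k + 7, 1).
f must satisfy (k + 3)·f(k+1) − (k + 6)·f(k) = 1.
Bound: deg f ≤ 3.
Match coefficients ⇒ f(k) = k*(k**2 + 12*k + 47)/180.
Certificate R = B(k−1)f/C = k*(k + 6)*(k**2 + 12*k + 47)/180 gives s_k = k*(k**2 + 12*k + 47)/(60*(k + 3)*(k + 4)*(k + 5)).
Δs = 3/(k**4 + 18*k**3 + 119*k**2 + 342*k + 360), as required.
Evaluate: s_(n+1) = (n**3 + 15*n**2 + 74*n + 60)/(60*(n**3 + 15*n**2 + 74*n + 120)); subtract s_(0) = 0 ⇒ S(n) = (n**3 + 15*n**2 + 74*n + 60)/(60*(n**3 + 15*n**2 + 74*n + 120)).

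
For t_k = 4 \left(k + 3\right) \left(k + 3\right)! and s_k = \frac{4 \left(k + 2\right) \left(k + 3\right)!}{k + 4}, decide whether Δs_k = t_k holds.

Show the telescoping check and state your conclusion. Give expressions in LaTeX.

s_(k+1) = 4*(k + 3)*factorial(k + 4)/(k + 5)
s_(k+1) − s_k = 4*(k**3 + 10*k**2 + 33*k + 38)*factorial(k + 3)/((k + 4)*(k + 5))
(s_(k+1) − s_k) − t_k = -8*(k**2 + 7*k + 11)*factorial(k + 3)/((k + 4)*(k + 5))

Invalid: residual - \frac{8 \left(k^{2} + 7 k + 11\right) \left(k + 3\right)!}{\left(k + 4\right) \left(k + 5\right)} ≠ 0.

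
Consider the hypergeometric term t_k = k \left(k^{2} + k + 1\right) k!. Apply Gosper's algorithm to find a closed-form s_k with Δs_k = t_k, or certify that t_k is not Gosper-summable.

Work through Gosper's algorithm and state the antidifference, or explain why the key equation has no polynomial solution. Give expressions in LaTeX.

s_k = \left(k^{2} - k - 1\right) k!

t_(k+1)/t_k = (k + 1)**2*(k + (k + 1)**2 + 2)/(k*(k**2 + k + 1)).
So A=k + 1 and B=1, with C=k**3 + k**2 + k.
Need (k + 1)·f(k+1) − (1)·f(k) = k**3 + k**2 + k.
From deg A=1, deg B=0, deg C=3: d=2.
Coefficient equations give f(k) = k**2 - k - 1.
Certificate R = B(k−1)f/C = (k**2 - k - 1)/(k*(k**2 + k + 1)) gives s_k = (k**2 - k - 1)*factorial(k).
Verify: k*(k**2 + k + 1)*factorial(k) matches t_k.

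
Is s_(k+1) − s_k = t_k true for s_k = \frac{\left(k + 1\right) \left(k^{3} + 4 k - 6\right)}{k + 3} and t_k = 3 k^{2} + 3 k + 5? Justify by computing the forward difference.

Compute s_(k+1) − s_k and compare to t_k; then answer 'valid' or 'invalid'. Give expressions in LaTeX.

s_(k+1) = (k + 2)*(4*k + (k + 1)**3 - 2)/(k + 4)
s_(k+1) − s_k = (3*k**4 + 20*k**3 + 38*k**2 + 51*k + 18)/(k**2 + 7*k + 12)
(s_(k+1) − s_k) − t_k = 2*(-2*k**3 - 12*k**2 - 10*k - 21)/(k**2 + 7*k + 12)

Invalid: residual \frac{2 \left(- 2 k^{3} - 12 k^{2} - 10 k - 21\right)}{k^{2} + 7 k + 12} ≠ 0.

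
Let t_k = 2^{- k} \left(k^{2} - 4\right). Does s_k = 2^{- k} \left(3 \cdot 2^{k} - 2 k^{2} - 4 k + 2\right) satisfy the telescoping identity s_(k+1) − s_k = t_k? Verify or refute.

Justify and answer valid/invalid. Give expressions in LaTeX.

s_(k+1) = (3*2**k - k**2 - 4*k - 2)/2**k
s_(k+1) − s_k = (k**2 - 4)/2**k
(s_(k+1) − s_k) − t_k = 0

Valid: the claim telescopes to t_k.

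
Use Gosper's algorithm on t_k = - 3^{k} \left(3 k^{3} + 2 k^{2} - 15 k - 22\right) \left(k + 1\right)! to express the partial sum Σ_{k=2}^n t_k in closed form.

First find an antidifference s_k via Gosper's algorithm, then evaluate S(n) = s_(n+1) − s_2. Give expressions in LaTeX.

The ratio is 3*(3*k**4 + 17*k**3 + 20*k**2 - 36*k - 64)/(3*k**3 + 2*k**2 - 15*k - 22).
Take A(k)=3*k + 6, B(k)=1, C(k)=k**3 + 2*k**2/3 - 5*k - 22/3.
Set up (3*k + 6)·f(k+1) − (1)·f(k) − (k**3 + 2*k**2/3 - 5*k - 22/3) = 0.
Bound: deg f ≤ 2.
Match coefficients ⇒ f(k) = (k**2 - 3*k - 2)/3.
Get s_k = R·t_k = 3**k*(-k**2 + 3*k + 2)*factorial(k + 1) with R(k) = B(k−1)f(k)/C(k) = (k**2 - 3*k - 2)/(3*k**3 + 2*k**2 - 15*k - 22).
Check: Δs_k = -3**k*(3*k**3 + 2*k**2 - 15*k - 22)*factorial(k + 1). ✓
s_(n+1) = 3**(n + 1)*(-n**2 + n + 4)*factorial(n + 2) and s_(2) = 216, so S(n) = -3*3**n*n**4*factorial(n) - 6*3**n*n**3*factorial(n) + 15*3**n*n**2*factorial(n) + 42*3**n*n*factorial(n) + 24*3**n*factorial(n) - 216.

S(n) = - 3 \cdot 3^{n} n^{4} n! - 6 \cdot 3^{n} n^{3} n! + 15 \cdot 3^{n} n^{2} n! + 42 \cdot 3^{n} n n! + 24 \cdot 3^{n} n! - 216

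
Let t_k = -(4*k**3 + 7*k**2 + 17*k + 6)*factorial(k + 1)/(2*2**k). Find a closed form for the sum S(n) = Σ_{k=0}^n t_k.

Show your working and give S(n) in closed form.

Ratio r(k) = (4*k**4 + 27*k**3 + 81*k**2 + 120*k + 68)/(2*(4*k**3 + 7*k**2 + 17*k + 6)).
Gosper form: A/B · C(k+1)/C(k) with A=k/2 + 1, B=1, C=k**3 + 7*k**2/4 + 17*k/4 + 3/2.
f must satisfy (k/2 + 1)·f(k+1) − (1)·f(k) = k**3 + 7*k**2/4 + 17*k/4 + 3/2.
deg f ≤ 2 (via 1,0,3).
Solve for f: f(k) = (4*k**2 - k - 2)/2 (degree 2 ≤ 2).
Then R = B(k−1)f/C = 2*(4*k**2 - k - 2)/(4*k**3 + 7*k**2 + 17*k + 6), so s_k = R(k)·t_k = (-4*k**2 + k + 2)*factorial(k + 1)/2**k.
Check: Δs_k = -(4*k**3 + 7*k**2 + 17*k + 6)*factorial(k + 1)/(2*2**k). ✓
Telescope: S(n) = s_(n+1) − s_(0) = -2**(-n - 1)*(4*n**2 + 7*n + 1)*factorial(n + 2) − (2) = -2**(-n - 1)*(2**(n + 2) + 4*n**4*factorial(n) + 19*n**3*factorial(n) + 30*n**2*factorial(n) + 17*n*factorial(n) + 2*factorial(n)).

S(n) = -2**(-n - 1)*(2**(n + 2) + 4*n**4*factorial(n) + 19*n**3*factorial(n) + 30*n**2*factorial(n) + 17*n*factorial(n) + 2*factorial(n))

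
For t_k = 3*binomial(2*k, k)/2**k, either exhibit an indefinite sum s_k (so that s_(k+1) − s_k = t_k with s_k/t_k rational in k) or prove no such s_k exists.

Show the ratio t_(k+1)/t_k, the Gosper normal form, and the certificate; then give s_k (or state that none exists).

Ratio r(k) = (2*k + 1)/(k + 1).
Gosper form: A/B · C(k+1)/C(k) with A=2*k + 1, B=k + 1, C=1.
Need (2*k + 1)·f(k+1) − (k)·f(k) = 1.
Bound: deg f ≤ -1.
Bound -1 < 0, so the key equation has no polynomial solution.

none (Gosper's algorithm certifies no s_k)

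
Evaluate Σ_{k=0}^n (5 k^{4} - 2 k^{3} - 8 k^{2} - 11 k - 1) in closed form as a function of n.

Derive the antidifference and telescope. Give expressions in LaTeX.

S(n) = n^{5} + 2 n^{4} - 2 n^{3} - 10 n^{2} - 8 n - 1

r(k) = (5*k**4 + 18*k**3 + 16*k**2 - 13*k - 17)/(5*k**4 - 2*k**3 - 8*k**2 - 11*k - 1) after simplifying.
Take A(k)=1, B(k)=1, C(k)=k**4 - 2*k**3/5 - 8*k**2/5 - 11*k/5 - 1/5.
Solve (1)·f(k+1) − (1)·f(k) = k**4 - 2*k**3/5 - 8*k**2/5 - 11*k/5 - 1/5.
Degrees (0,0,4) ⇒ d ≤ 5.
Match coefficients ⇒ f(k) = k*(k**4 - 3*k**3 - 2*k + 3)/5.
R(k) = B(k−1)·f(k)/C(k) = k*(k**4 - 3*k**3 - 2*k + 3)/(5*k**4 - 2*k**3 - 8*k**2 - 11*k - 1); s_k = R·t_k = k*(k**4 - 3*k**3 - 2*k + 3).
Δs = 5*k**4 - 2*k**3 - 8*k**2 - 11*k - 1, as required.
s_(n+1) = n**5 + 2*n**4 - 2*n**3 - 10*n**2 - 8*n - 1 and s_(0) = 0, so S(n) = n**5 + 2*n**4 - 2*n**3 - 10*n**2 - 8*n - 1.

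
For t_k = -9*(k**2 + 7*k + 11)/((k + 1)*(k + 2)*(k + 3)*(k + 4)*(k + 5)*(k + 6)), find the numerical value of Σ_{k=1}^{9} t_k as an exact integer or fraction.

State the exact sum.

Σ = -699/11440

The ratio is (k + 1)*(7*k + (k + 1)**2 + 18)/((k + 7)*(k**2 + 7*k + 11)).
Factor: A=k + 1; B=k + 7; C=k**2 + 7*k + 11.
f must satisfy (k + 1)·f(k+1) − (k + 6)·f(k) = k**2 + 7*k + 11.
d = 5 from the (1,1,2) case.
Coefficient equations give f(k) = k*(k + 2)*(k + 4)*(k**2 + 9*k + 23)/45.
So s_k = (B(k−1)f/C)·t_k = (k*(k + 2)*(k + 4)*(k + 6)*(k**2 + 9*k + 23)/(45*(k**2 + 7*k + 11)))·t_k = k*(-k**2 - 9*k - 23)/(5*(k**3 + 9*k**2 + 23*k + 15)).
Check: Δs_k = 9*(-k**2 - 7*k - 11)/(k**6 + 21*k**5 + 175*k**4 + 735*k**3 + 1624*k**2 + 1764*k + 720). ✓
Σ_(k=1)^(9) t_k = s_(10) − s_(1) = -142/715 − (-11/80) = -699/11440.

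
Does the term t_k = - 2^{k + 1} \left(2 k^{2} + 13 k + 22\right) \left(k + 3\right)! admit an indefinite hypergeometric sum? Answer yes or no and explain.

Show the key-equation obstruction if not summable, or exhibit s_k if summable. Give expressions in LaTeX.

Ratio r(k) = 2*(2*k**3 + 25*k**2 + 105*k + 148)/(2*k**2 + 13*k + 22).
A = 2*k + 8, B = 1, C = k**2 + 13*k/2 + 11.
f must satisfy (2*k + 8)·f(k+1) − (1)·f(k) = k**2 + 13*k/2 + 11.
From deg A=1, deg B=0, deg C=2: d=1.
Solve for f: f(k) = (k + 2)/2 (degree 1 ≤ 1).
Then R = B(k−1)f/C = (k + 2)/(2*k**2 + 13*k + 22), so s_k = R(k)·t_k = -2**(k + 1)*(k + 2)*factorial(k + 3).
s_(k+1) − s_k = -2**(k + 1)*(2*k**2 + 13*k + 22)*factorial(k + 3) = t_k.

Yes. s_k = - 2^{k + 1} \left(k + 2\right) \left(k + 3\right)!.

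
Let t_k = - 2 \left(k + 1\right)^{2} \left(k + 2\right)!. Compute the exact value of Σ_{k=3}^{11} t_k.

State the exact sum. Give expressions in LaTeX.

Σ = -1917922405920

The ratio is (k + 2)**2*(k + 3)/(k + 1)**2.
Normal form (A,B,C) = (k + 3, 1, k**2 + 2*k + 1).
f must satisfy (k + 3)·f(k+1) − (1)·f(k) = k**2 + 2*k + 1.
d = 1 from the (1,0,2) case.
Match coefficients ⇒ f(k) = k - 1.
Certificate R = B(k−1)f/C = (k - 1)/(k + 1)**2 gives s_k = -2*(k - 1)*factorial(k + 2).
Δs = -2*(k + 1)**2*factorial(k + 2), as required.
Evaluate s at k=12 and k=3: -1917922406400 and -480; difference -1917922405920.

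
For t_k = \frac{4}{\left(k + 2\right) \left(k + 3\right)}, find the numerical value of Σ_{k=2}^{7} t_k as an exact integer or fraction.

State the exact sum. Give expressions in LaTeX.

Step 1: r(k) = (k + 2)/(k + 4).
A = k + 2, B = k + 4, C = 1.
Key eq: (k + 2)·f(k+1) = (k + 3)·f(k) + (1).
Degrees (1,1,0) ⇒ d ≤ 1.
A polynomial solution: f(k) = k/2.
R(k) = B(k−1)·f(k)/C(k) = k*(k + 3)/2; s_k = R·t_k = 2*k/(k + 2).
s_(k+1) − s_k = 4/(k**2 + 5*k + 6) = t_k.
Σ_(k=2)^(7) t_k = s_(8) − s_(2) = 8/5 − (1) = 3/5.

Σ = 3/5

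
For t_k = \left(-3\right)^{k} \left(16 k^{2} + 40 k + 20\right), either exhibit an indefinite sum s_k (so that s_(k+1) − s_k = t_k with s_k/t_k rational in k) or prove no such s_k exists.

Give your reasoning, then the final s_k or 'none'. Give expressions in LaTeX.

t_(k+1)/t_k = 3*(-4*k**2 - 18*k - 19)/(4*k**2 + 10*k + 5).
So A=-3 and B=1, with C=k**2 + 5*k/2 + 5/4.
Key eq: (-3)·f(k+1) = (1)·f(k) + (k**2 + 5*k/2 + 5/4).
Degrees (0,0,2) ⇒ d ≤ 2.
Coefficient equations give f(k) = -(4*k**2 + 4*k - 1)/16.
So s_k = (B(k−1)f/C)·t_k = (-(4*k**2 + 4*k - 1)/(4*(4*k**2 + 10*k + 5)))·t_k = (-3)**k*(-4*k**2 - 4*k + 1).
Δs = (-3)**k*(16*k**2 + 40*k + 20), as required.

s_k = \left(-3\right)^{k} \left(- 4 k^{2} - 4 k + 1\right)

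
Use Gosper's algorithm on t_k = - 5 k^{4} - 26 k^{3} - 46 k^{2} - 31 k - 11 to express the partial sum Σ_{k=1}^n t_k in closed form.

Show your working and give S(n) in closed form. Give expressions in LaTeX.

S(n) = n \left(- n^{4} - 9 n^{3} - 30 n^{2} - 45 n - 34\right)

Ratio r(k) = (5*k**4 + 46*k**3 + 154*k**2 + 221*k + 119)/(5*k**4 + 26*k**3 + 46*k**2 + 31*k + 11).
Normal form (A,B,C) = (1, 1, k**4 + 26*k**3/5 + 46*k**2/5 + 31*k/5 + 11/5).
f must satisfy (1)·f(k+1) − (1)·f(k) = k**4 + 26*k**3/5 + 46*k**2/5 + 31*k/5 + 11/5.
Bound: deg f ≤ 5.
Coefficient equations give f(k) = k*(k**4 + 4*k**3 + 4*k**2 - k + 3)/5.
R(k) = B(k−1)·f(k)/C(k) = k*(k**4 + 4*k**3 + 4*k**2 - k + 3)/(5*k**4 + 26*k**3 + 46*k**2 + 31*k + 11); s_k = R·t_k = k*(-k**4 - 4*k**3 - 4*k**2 + k - 3).
Verify: -5*k**4 - 26*k**3 - 46*k**2 - 31*k - 11 matches t_k.
s_(n+1) = -n**5 - 9*n**4 - 30*n**3 - 45*n**2 - 34*n - 11 and s_(1) = -11, so S(n) = n*(-n**4 - 9*n**3 - 30*n**2 - 45*n - 34).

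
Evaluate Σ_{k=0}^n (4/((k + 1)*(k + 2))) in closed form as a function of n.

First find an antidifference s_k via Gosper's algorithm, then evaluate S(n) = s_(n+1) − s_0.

S(n) = 4*(n + 1)/(n + 2)

t_(k+1)/t_k = (k + 1)/(k + 3).
So A=k + 1 and B=k + 3, with C=1.
Set up (k + 1)·f(k+1) − (k + 2)·f(k) − (1) = 0.
deg f ≤ 1 (via 1,1,0).
Match coefficients ⇒ f(k) = k.
So s_k = (B(k−1)f/C)·t_k = (k*(k + 2))·t_k = 4*k/(k + 1).
Check: Δs_k = 4/(k**2 + 3*k + 2). ✓
Σ_(k=0)^n t_k = s_(n+1) − s_(0) = (4*(n + 1)/(n + 2)) − (0), i.e. 4*(n + 1)/(n + 2).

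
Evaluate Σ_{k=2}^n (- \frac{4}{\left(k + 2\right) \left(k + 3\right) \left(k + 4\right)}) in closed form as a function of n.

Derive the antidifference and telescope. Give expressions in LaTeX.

r(k) = (k + 2)/(k + 5) after simplifying.
Gosper form: A/B · C(k+1)/C(k) with A=k + 2, B=k + 5, C=1.
Need (k + 2)·f(k+1) − (k + 4)·f(k) = 1.
d = 2 from the (1,1,0) case.
A polynomial solution: f(k) = k*(k + 5)/12.
Certificate R = B(k−1)f/C = k*(k + 4)*(k + 5)/12 gives s_k = k*(-k - 5)/(3*(k + 2)*(k + 3)).
Check: Δs_k = -4/(k**3 + 9*k**2 + 26*k + 24). ✓
Evaluate: s_(n+1) = (-n**2 - 7*n - 6)/(3*(n**2 + 7*n + 12)); subtract s_(2) = -7/30 ⇒ S(n) = (-n**2 - 7*n + 8)/(10*(n**2 + 7*n + 12)).

S(n) = \frac{- n^{2} - 7 n + 8}{10 \left(n^{2} + 7 n + 12\right)}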